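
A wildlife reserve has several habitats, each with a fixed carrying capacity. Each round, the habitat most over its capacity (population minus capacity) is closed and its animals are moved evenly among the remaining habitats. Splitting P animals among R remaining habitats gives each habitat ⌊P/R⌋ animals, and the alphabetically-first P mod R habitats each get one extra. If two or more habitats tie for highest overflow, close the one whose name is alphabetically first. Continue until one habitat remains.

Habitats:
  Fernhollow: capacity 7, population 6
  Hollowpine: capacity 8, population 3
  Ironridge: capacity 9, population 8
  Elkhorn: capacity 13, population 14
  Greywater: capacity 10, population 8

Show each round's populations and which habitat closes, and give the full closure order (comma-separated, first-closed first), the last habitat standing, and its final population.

Round 1: Elkhorn=14 Fernhollow=6 Greywater=8 Hollowpine=3 Ironridge=8 → close Elkhorn (overflow 1)
  14÷4 = 3 each, +1 to first 2
Round 2: Fernhollow=10 Greywater=12 Hollowpine=6 Ironridge=11 → close Fernhollow (overflow 3)
  10÷3 = 3 each, +1 to first 1
Round 3: Greywater=16 Hollowpine=9 Ironridge=14 → close Greywater (overflow 6)
  16÷2 = 8 each, +1 to first 0
Round 4: Hollowpine=17 Ironridge=22 → close Ironridge (overflow 13)
  22÷1 = 22 each, +1 to first 0

Closure order: Elkhorn, Fernhollow, Greywater, Ironridge
Last habitat: Hollowpine with 39 animals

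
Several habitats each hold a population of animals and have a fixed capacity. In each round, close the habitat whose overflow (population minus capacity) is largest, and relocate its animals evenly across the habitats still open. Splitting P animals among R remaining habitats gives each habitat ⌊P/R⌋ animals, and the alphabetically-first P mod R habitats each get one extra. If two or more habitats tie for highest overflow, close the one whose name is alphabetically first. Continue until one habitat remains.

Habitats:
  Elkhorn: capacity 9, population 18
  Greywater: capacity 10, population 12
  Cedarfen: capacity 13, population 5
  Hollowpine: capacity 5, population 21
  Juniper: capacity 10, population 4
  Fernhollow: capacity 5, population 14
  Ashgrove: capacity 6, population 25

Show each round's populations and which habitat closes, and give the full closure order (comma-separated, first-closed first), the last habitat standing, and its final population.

Closure order: Ashgrove, Hollowpine, Elkhorn, Fernhollow, Greywater, Cedarfen
Last habitat: Juniper with 99 animals

Round 1: Ashgrove=25 Cedarfen=5 Elkhorn=18 Fernhollow=14 Greywater=12 Hollowpine=21 Juniper=4 → close Ashgrove (overflow 19)
  25÷6 = 4 each, +1 to first 1
Round 2: Cedarfen=10 Elkhorn=22 Fernhollow=18 Greywater=16 Hollowpine=25 Juniper=8 → close Hollowpine (overflow 20)
  25÷5 = 5 each, +1 to first 0
Round 3: Cedarfen=15 Elkhorn=27 Fernhollow=23 Greywater=21 Juniper=13 → close Elkhorn (overflow 18)
  27÷4 = 6 each, +1 to first 3
Round 4: Cedarfen=22 Fernhollow=30 Greywater=28 Juniper=19 → close Fernhollow (overflow 25)
  30÷3 = 10 each, +1 to first 0
Round 5: Cedarfen=32 Greywater=38 Juniper=29 → close Greywater (overflow 28)
  38÷2 = 19 each, +1 to first 0
Round 6: Cedarfen=51 Juniper=48 → close Cedarfen (overflow 38)
  51÷1 = 51 each, +1 to first 0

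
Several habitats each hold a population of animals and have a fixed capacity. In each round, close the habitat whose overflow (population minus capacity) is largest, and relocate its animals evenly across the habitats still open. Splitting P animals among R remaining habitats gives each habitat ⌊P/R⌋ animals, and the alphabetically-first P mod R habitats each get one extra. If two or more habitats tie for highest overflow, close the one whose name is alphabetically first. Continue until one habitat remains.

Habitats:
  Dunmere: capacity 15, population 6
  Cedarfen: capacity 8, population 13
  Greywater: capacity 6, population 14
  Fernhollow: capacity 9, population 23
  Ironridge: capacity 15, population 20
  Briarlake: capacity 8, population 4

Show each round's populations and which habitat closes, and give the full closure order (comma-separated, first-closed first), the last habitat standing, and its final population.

Closure order: Fernhollow, Greywater, Cedarfen, Ironridge, Briarlake
Last habitat: Dunmere with 80 animals

Round 1: Briarlake=4 Cedarfen=13 Dunmere=6 Fernhollow=23 Greywater=14 Ironridge=20 → close Fernhollow (overflow 14)
  23÷5 = 4 each, +1 to first 3
Round 2: Briarlake=9 Cedarfen=18 Dunmere=11 Greywater=18 Ironridge=24 → close Greywater (overflow 12)
  18÷4 = 4 each, +1 to first 2
Round 3: Briarlake=14 Cedarfen=23 Dunmere=15 Ironridge=28 → close Cedarfen (overflow 15)
  23÷3 = 7 each, +1 to first 2
Round 4: Briarlake=22 Dunmere=23 Ironridge=35 → close Ironridge (overflow 20)
  35÷2 = 17 each, +1 to first 1
Round 5: Briarlake=40 Dunmere=40 → close Briarlake (overflow 32)
  40÷1 = 40 each, +1 to first 0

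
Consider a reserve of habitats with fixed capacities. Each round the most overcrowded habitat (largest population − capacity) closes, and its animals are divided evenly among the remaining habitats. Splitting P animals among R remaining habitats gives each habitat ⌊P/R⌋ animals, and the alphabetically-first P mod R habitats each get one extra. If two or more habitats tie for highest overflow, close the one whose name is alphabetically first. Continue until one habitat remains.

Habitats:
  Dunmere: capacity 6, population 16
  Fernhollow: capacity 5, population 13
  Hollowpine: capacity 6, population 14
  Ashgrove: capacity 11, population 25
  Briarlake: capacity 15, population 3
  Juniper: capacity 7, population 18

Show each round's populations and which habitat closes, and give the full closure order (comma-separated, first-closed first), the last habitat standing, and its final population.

Round 1: Ashgrove=25 Briarlake=3 Dunmere=16 Fernhollow=13 Hollowpine=14 Juniper=18 → close Ashgrove (overflow 14)
  25÷5 = 5 each, +1 to first 0
Round 2: Briarlake=8 Dunmere=21 Fernhollow=18 Hollowpine=19 Juniper=23 → close Juniper (overflow 16)
  23÷4 = 5 each, +1 to first 3
Round 3: Briarlake=14 Dunmere=27 Fernhollow=24 Hollowpine=24 → close Dunmere (overflow 21)
  27÷3 = 9 each, +1 to first 0
Round 4: Briarlake=23 Fernhollow=33 Hollowpine=33 → close Fernhollow (overflow 28)
  33÷2 = 16 each, +1 to first 1
Round 5: Briarlake=40 Hollowpine=49 → close Hollowpine (overflow 43)
  49÷1 = 49 each, +1 to first 0

Closure order: Ashgrove, Juniper, Dunmere, Fernhollow, Hollowpine
Last habitat: Briarlake with 89 animals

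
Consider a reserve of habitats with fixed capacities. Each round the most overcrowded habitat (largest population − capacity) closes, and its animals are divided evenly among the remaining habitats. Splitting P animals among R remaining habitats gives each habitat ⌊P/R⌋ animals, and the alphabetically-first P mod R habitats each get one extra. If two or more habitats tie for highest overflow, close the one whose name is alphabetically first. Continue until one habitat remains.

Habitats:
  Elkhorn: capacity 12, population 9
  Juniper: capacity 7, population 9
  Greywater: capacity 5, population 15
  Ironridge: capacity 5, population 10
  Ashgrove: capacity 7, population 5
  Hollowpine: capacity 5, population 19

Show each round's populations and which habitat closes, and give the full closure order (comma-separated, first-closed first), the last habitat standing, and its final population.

Closure order: Hollowpine, Greywater, Ironridge, Juniper, Ashgrove
Last habitat: Elkhorn with 67 animals

Round 1: Ashgrove=5 Elkhorn=9 Greywater=15 Hollowpine=19 Ironridge=10 Juniper=9 → close Hollowpine (overflow 14)
  19÷5 = 3 each, +1 to first 4
Round 2: Ashgrove=9 Elkhorn=13 Greywater=19 Ironridge=14 Juniper=12 → close Greywater (overflow 14)
  19÷4 = 4 each, +1 to first 3
Round 3: Ashgrove=14 Elkhorn=18 Ironridge=19 Juniper=16 → close Ironridge (overflow 14)
  19÷3 = 6 each, +1 to first 1
Round 4: Ashgrove=21 Elkhorn=24 Juniper=22 → close Juniper (overflow 15)
  22÷2 = 11 each, +1 to first 0
Round 5: Ashgrove=32 Elkhorn=35 → close Ashgrove (overflow 25)
  32÷1 = 32 each, +1 to first 0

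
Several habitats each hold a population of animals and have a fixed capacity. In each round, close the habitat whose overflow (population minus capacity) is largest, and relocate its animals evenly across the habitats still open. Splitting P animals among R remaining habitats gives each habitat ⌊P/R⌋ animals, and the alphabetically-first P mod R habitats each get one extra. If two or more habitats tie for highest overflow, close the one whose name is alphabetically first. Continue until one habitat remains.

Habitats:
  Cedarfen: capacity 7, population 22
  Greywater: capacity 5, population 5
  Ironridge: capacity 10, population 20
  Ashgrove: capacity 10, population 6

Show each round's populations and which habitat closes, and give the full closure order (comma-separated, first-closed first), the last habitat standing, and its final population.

Round 1: Ashgrove=6 Cedarfen=22 Greywater=5 Ironridge=20 → close Cedarfen (overflow 15)
  22÷3 = 7 each, +1 to first 1
Round 2: Ashgrove=14 Greywater=12 Ironridge=27 → close Ironridge (overflow 17)
  27÷2 = 13 each, +1 to first 1
Round 3: Ashgrove=28 Greywater=25 → close Greywater (overflow 20)
  25÷1 = 25 each, +1 to first 0

Closure order: Cedarfen, Ironridge, Greywater
Last habitat: Ashgrove with 53 animals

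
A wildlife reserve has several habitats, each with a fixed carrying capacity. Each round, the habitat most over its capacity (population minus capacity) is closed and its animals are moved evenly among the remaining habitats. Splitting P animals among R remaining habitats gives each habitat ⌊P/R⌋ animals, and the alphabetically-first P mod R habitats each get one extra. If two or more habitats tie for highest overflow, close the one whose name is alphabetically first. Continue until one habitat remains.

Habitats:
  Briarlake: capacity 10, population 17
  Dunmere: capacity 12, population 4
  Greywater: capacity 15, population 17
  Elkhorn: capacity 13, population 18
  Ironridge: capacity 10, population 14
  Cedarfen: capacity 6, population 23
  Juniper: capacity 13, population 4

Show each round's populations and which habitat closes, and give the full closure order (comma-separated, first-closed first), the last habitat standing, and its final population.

Round 1: Briarlake=17 Cedarfen=23 Dunmere=4 Elkhorn=18 Greywater=17 Ironridge=14 Juniper=4 → close Cedarfen (overflow 17)
  23÷6 = 3 each, +1 to first 5
Round 2: Briarlake=21 Dunmere=8 Elkhorn=22 Greywater=21 Ironridge=18 Juniper=7 → close Briarlake (overflow 11)
  21÷5 = 4 each, +1 to first 1
Round 3: Dunmere=13 Elkhorn=26 Greywater=25 Ironridge=22 Juniper=11 → close Elkhorn (overflow 13)
  26÷4 = 6 each, +1 to first 2
Round 4: Dunmere=20 Greywater=32 Ironridge=28 Juniper=17 → close Ironridge (overflow 18)
  28÷3 = 9 each, +1 to first 1
Round 5: Dunmere=30 Greywater=41 Juniper=26 → close Greywater (overflow 26)
  41÷2 = 20 each, +1 to first 1
Round 6: Dunmere=51 Juniper=46 → close Dunmere (overflow 39)
  51÷1 = 51 each, +1 to first 0

Closure order: Cedarfen, Briarlake, Elkhorn, Ironridge, Greywater, Dunmere
Last habitat: Juniper with 97 animals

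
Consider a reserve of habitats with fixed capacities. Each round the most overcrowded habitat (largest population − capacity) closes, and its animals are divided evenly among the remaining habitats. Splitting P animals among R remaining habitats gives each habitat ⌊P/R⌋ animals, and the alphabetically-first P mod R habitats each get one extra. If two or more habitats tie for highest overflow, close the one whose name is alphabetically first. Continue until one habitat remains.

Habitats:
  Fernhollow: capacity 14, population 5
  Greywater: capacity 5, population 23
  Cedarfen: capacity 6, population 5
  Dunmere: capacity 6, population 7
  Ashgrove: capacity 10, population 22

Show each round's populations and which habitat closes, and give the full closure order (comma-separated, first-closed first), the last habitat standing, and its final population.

Closure order: Greywater, Ashgrove, Dunmere, Cedarfen
Last habitat: Fernhollow with 62 animals

Round 1: Ashgrove=22 Cedarfen=5 Dunmere=7 Fernhollow=5 Greywater=23 → close Greywater (overflow 18)
  23÷4 = 5 each, +1 to first 3
Round 2: Ashgrove=28 Cedarfen=11 Dunmere=13 Fernhollow=10 → close Ashgrove (overflow 18)
  28÷3 = 9 each, +1 to first 1
Round 3: Cedarfen=21 Dunmere=22 Fernhollow=19 → close Dunmere (overflow 16)
  22÷2 = 11 each, +1 to first 0
Round 4: Cedarfen=32 Fernhollow=30 → close Cedarfen (overflow 26)
  32÷1 = 32 each, +1 to first 0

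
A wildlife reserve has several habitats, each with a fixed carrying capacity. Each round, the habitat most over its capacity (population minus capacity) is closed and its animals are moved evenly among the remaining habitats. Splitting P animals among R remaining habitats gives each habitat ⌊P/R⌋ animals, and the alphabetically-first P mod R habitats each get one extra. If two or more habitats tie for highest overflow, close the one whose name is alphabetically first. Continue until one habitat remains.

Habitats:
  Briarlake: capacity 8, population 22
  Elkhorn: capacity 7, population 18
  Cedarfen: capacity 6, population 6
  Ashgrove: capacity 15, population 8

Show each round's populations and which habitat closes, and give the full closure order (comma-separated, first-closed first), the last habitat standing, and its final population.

Closure order: Briarlake, Elkhorn, Cedarfen
Last habitat: Ashgrove with 54 animals

Round 1: Ashgrove=8 Briarlake=22 Cedarfen=6 Elkhorn=18 → close Briarlake (overflow 14)
  22÷3 = 7 each, +1 to first 1
Round 2: Ashgrove=16 Cedarfen=13 Elkhorn=25 → close Elkhorn (overflow 18)
  25÷2 = 12 each, +1 to first 1
Round 3: Ashgrove=29 Cedarfen=25 → close Cedarfen (overflow 19)
  25÷1 = 25 each, +1 to first 0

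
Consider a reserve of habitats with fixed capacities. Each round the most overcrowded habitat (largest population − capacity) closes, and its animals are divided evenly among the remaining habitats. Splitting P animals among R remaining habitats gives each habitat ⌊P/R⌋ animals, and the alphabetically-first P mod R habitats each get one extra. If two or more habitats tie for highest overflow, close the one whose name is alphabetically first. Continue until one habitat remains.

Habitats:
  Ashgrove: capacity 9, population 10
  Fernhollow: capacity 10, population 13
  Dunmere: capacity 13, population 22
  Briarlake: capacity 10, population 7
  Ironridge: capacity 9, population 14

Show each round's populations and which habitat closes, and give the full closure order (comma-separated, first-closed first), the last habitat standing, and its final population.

Closure order: Dunmere, Ironridge, Ashgrove, Fernhollow
Last habitat: Briarlake with 66 animals

Round 1: Ashgrove=10 Briarlake=7 Dunmere=22 Fernhollow=13 Ironridge=14 → close Dunmere (overflow 9)
  22÷4 = 5 each, +1 to first 2
Round 2: Ashgrove=16 Briarlake=13 Fernhollow=18 Ironridge=19 → close Ironridge (overflow 10)
  19÷3 = 6 each, +1 to first 1
Round 3: Ashgrove=23 Briarlake=19 Fernhollow=24 → close Ashgrove (overflow 14)
  23÷2 = 11 each, +1 to first 1
Round 4: Briarlake=31 Fernhollow=35 → close Fernhollow (overflow 25)
  35÷1 = 35 each, +1 to first 0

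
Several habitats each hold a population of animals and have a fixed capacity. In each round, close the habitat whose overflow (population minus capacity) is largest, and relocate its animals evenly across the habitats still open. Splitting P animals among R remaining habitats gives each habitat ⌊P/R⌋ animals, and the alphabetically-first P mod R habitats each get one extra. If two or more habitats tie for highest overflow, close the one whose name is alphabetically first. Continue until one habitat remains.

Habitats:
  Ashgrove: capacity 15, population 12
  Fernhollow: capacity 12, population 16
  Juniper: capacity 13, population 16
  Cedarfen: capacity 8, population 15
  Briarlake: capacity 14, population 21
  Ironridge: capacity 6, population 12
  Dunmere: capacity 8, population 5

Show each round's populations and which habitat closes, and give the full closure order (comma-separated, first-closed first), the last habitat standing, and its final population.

Round 1: Ashgrove=12 Briarlake=21 Cedarfen=15 Dunmere=5 Fernhollow=16 Ironridge=12 Juniper=16 → close Briarlake (overflow 7)
  21÷6 = 3 each, +1 to first 3
Round 2: Ashgrove=16 Cedarfen=19 Dunmere=9 Fernhollow=19 Ironridge=15 Juniper=19 → close Cedarfen (overflow 11)
  19÷5 = 3 each, +1 to first 4
Round 3: Ashgrove=20 Dunmere=13 Fernhollow=23 Ironridge=19 Juniper=22 → close Ironridge (overflow 13)
  19÷4 = 4 each, +1 to first 3
Round 4: Ashgrove=25 Dunmere=18 Fernhollow=28 Juniper=26 → close Fernhollow (overflow 16)
  28÷3 = 9 each, +1 to first 1
Round 5: Ashgrove=35 Dunmere=27 Juniper=35 → close Juniper (overflow 22)
  35÷2 = 17 each, +1 to first 1
Round 6: Ashgrove=53 Dunmere=44 → close Ashgrove (overflow 38)
  53÷1 = 53 each, +1 to first 0

Closure order: Briarlake, Cedarfen, Ironridge, Fernhollow, Juniper, Ashgrove
Last habitat: Dunmere with 97 animals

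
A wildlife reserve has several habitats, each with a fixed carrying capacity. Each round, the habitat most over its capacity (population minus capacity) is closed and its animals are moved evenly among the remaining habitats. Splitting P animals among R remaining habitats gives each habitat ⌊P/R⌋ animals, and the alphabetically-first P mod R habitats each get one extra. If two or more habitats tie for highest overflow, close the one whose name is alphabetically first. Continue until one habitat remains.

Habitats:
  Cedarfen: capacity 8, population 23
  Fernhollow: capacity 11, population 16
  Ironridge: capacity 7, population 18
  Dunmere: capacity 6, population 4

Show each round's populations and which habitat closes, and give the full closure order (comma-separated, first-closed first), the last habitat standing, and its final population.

Closure order: Cedarfen, Ironridge, Fernhollow
Last habitat: Dunmere with 61 animals

Round 1: Cedarfen=23 Dunmere=4 Fernhollow=16 Ironridge=18 → close Cedarfen (overflow 15)
  23÷3 = 7 each, +1 to first 2
Round 2: Dunmere=12 Fernhollow=24 Ironridge=25 → close Ironridge (overflow 18)
  25÷2 = 12 each, +1 to first 1
Round 3: Dunmere=25 Fernhollow=36 → close Fernhollow (overflow 25)
  36÷1 = 36 each, +1 to first 0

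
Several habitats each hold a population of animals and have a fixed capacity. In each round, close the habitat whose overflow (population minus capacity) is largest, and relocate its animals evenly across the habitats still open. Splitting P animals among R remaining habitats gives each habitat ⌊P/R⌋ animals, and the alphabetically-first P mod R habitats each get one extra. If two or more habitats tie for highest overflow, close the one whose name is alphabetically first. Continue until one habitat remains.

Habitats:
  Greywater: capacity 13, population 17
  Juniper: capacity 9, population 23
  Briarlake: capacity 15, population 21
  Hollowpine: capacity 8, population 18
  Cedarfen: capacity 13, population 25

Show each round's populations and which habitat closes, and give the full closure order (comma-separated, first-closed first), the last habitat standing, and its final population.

Round 1: Briarlake=21 Cedarfen=25 Greywater=17 Hollowpine=18 Juniper=23 → close Juniper (overflow 14)
  23÷4 = 5 each, +1 to first 3
Round 2: Briarlake=27 Cedarfen=31 Greywater=23 Hollowpine=23 → close Cedarfen (overflow 18)
  31÷3 = 10 each, +1 to first 1
Round 3: Briarlake=38 Greywater=33 Hollowpine=33 → close Hollowpine (overflow 25)
  33÷2 = 16 each, +1 to first 1
Round 4: Briarlake=55 Greywater=49 → close Briarlake (overflow 40)
  55÷1 = 55 each, +1 to first 0

Closure order: Juniper, Cedarfen, Hollowpine, Briarlake
Last habitat: Greywater with 104 animals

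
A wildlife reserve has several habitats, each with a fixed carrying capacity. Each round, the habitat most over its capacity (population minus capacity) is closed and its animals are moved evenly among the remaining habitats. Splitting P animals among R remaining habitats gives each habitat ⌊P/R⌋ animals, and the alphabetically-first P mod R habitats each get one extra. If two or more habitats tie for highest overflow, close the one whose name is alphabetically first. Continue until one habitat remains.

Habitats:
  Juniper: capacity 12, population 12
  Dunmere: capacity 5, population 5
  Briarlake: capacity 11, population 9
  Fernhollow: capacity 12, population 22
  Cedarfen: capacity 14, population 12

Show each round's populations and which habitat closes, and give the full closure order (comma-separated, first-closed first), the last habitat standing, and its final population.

Closure order: Fernhollow, Dunmere, Briarlake, Cedarfen
Last habitat: Juniper with 60 animals

Round 1: Briarlake=9 Cedarfen=12 Dunmere=5 Fernhollow=22 Juniper=12 → close Fernhollow (overflow 10)
  22÷4 = 5 each, +1 to first 2
Round 2: Briarlake=15 Cedarfen=18 Dunmere=10 Juniper=17 → close Dunmere (overflow 5)
  10÷3 = 3 each, +1 to first 1
Round 3: Briarlake=19 Cedarfen=21 Juniper=20 → close Briarlake (overflow 8)
  19÷2 = 9 each, +1 to first 1
Round 4: Cedarfen=31 Juniper=29 → close Cedarfen (overflow 17)
  31÷1 = 31 each, +1 to first 0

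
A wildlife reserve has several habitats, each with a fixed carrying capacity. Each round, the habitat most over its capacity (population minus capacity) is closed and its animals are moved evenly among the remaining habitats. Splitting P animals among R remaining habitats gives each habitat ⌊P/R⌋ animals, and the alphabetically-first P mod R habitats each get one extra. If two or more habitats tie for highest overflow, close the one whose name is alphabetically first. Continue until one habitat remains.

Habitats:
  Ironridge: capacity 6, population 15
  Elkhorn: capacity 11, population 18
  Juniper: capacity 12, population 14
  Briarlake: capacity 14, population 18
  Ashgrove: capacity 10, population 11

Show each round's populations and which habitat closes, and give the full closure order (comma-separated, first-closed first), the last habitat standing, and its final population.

Closure order: Ironridge, Elkhorn, Briarlake, Ashgrove
Last habitat: Juniper with 76 animals

Round 1: Ashgrove=11 Briarlake=18 Elkhorn=18 Ironridge=15 Juniper=14 → close Ironridge (overflow 9)
  15÷4 = 3 each, +1 to first 3
Round 2: Ashgrove=15 Briarlake=22 Elkhorn=22 Juniper=17 → close Elkhorn (overflow 11)
  22÷3 = 7 each, +1 to first 1
Round 3: Ashgrove=23 Briarlake=29 Juniper=24 → close Briarlake (overflow 15)
  29÷2 = 14 each, +1 to first 1
Round 4: Ashgrove=38 Juniper=38 → close Ashgrove (overflow 28)
  38÷1 = 38 each, +1 to first 0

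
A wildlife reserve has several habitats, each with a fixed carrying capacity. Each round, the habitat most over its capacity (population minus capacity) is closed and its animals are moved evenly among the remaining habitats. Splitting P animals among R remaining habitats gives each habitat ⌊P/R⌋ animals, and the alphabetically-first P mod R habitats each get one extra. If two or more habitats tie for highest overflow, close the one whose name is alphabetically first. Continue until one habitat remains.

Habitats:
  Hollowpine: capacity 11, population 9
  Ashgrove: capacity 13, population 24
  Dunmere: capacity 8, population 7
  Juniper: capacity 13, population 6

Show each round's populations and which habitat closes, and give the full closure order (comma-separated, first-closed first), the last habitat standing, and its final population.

Closure order: Ashgrove, Dunmere, Hollowpine
Last habitat: Juniper with 46 animals

Round 1: Ashgrove=24 Dunmere=7 Hollowpine=9 Juniper=6 → close Ashgrove (overflow 11)
  24÷3 = 8 each, +1 to first 0
Round 2: Dunmere=15 Hollowpine=17 Juniper=14 → close Dunmere (overflow 7)
  15÷2 = 7 each, +1 to first 1
Round 3: Hollowpine=25 Juniper=21 → close Hollowpine (overflow 14)
  25÷1 = 25 each, +1 to first 0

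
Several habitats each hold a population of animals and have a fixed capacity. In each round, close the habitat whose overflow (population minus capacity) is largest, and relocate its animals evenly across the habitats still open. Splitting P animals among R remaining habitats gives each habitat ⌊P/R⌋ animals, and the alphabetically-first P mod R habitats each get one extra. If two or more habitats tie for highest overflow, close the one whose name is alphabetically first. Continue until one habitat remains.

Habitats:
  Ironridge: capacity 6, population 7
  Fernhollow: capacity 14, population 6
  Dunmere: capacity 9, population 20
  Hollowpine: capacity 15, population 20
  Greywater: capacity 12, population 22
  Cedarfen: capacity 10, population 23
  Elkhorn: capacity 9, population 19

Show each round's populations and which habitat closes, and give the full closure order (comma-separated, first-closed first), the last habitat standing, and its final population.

Round 1: Cedarfen=23 Dunmere=20 Elkhorn=19 Fernhollow=6 Greywater=22 Hollowpine=20 Ironridge=7 → close Cedarfen (overflow 13)
  23÷6 = 3 each, +1 to first 5
Round 2: Dunmere=24 Elkhorn=23 Fernhollow=10 Greywater=26 Hollowpine=24 Ironridge=10 → close Dunmere (overflow 15)
  24÷5 = 4 each, +1 to first 4
Round 3: Elkhorn=28 Fernhollow=15 Greywater=31 Hollowpine=29 Ironridge=14 → close Elkhorn (overflow 19)
  28÷4 = 7 each, +1 to first 0
Round 4: Fernhollow=22 Greywater=38 Hollowpine=36 Ironridge=21 → close Greywater (overflow 26)
  38÷3 = 12 each, +1 to first 2
Round 5: Fernhollow=35 Hollowpine=49 Ironridge=33 → close Hollowpine (overflow 34)
  49÷2 = 24 each, +1 to first 1
Round 6: Fernhollow=60 Ironridge=57 → close Ironridge (overflow 51)
  57÷1 = 57 each, +1 to first 0

Closure order: Cedarfen, Dunmere, Elkhorn, Greywater, Hollowpine, Ironridge
Last habitat: Fernhollow with 117 animals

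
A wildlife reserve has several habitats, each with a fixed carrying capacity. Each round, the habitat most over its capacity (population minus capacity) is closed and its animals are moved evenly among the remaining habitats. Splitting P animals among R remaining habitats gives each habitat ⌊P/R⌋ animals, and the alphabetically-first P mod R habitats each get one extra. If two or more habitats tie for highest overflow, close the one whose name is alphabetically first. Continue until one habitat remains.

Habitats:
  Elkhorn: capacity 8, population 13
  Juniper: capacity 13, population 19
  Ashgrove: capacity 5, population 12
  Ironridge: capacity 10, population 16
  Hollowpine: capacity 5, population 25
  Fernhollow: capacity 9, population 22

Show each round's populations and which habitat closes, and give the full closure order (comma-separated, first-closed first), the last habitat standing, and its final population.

Round 1: Ashgrove=12 Elkhorn=13 Fernhollow=22 Hollowpine=25 Ironridge=16 Juniper=19 → close Hollowpine (overflow 20)
  25÷5 = 5 each, +1 to first 0
Round 2: Ashgrove=17 Elkhorn=18 Fernhollow=27 Ironridge=21 Juniper=24 → close Fernhollow (overflow 18)
  27÷4 = 6 each, +1 to first 3
Round 3: Ashgrove=24 Elkhorn=25 Ironridge=28 Juniper=30 → close Ashgrove (overflow 19)
  24÷3 = 8 each, +1 to first 0
Round 4: Elkhorn=33 Ironridge=36 Juniper=38 → close Ironridge (overflow 26)
  36÷2 = 18 each, +1 to first 0
Round 5: Elkhorn=51 Juniper=56 → close Elkhorn (overflow 43)
  51÷1 = 51 each, +1 to first 0

Closure order: Hollowpine, Fernhollow, Ashgrove, Ironridge, Elkhorn
Last habitat: Juniper with 107 animals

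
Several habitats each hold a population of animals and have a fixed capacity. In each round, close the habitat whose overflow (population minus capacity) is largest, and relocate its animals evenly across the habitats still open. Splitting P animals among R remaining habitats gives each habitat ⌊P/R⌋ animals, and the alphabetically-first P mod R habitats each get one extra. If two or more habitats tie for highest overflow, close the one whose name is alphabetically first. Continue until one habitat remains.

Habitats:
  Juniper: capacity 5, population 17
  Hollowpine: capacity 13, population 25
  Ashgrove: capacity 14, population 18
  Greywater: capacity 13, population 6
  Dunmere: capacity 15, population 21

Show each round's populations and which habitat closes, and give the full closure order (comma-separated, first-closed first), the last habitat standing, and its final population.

Closure order: Hollowpine, Juniper, Dunmere, Ashgrove
Last habitat: Greywater with 87 animals

Round 1: Ashgrove=18 Dunmere=21 Greywater=6 Hollowpine=25 Juniper=17 → close Hollowpine (overflow 12)
  25÷4 = 6 each, +1 to first 1
Round 2: Ashgrove=25 Dunmere=27 Greywater=12 Juniper=23 → close Juniper (overflow 18)
  23÷3 = 7 each, +1 to first 2
Round 3: Ashgrove=33 Dunmere=35 Greywater=19 → close Dunmere (overflow 20)
  35÷2 = 17 each, +1 to first 1
Round 4: Ashgrove=51 Greywater=36 → close Ashgrove (overflow 37)
  51÷1 = 51 each, +1 to first 0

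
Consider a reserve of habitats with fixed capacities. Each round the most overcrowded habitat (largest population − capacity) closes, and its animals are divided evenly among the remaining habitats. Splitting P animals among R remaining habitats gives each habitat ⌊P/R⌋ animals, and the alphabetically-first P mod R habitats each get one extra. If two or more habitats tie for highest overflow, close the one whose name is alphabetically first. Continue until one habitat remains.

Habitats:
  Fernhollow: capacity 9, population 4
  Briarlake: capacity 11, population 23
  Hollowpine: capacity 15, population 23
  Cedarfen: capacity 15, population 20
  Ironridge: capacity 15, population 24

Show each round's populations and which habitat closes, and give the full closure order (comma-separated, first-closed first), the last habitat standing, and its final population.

Closure order: Briarlake, Hollowpine, Ironridge, Cedarfen
Last habitat: Fernhollow with 94 animals

Round 1: Briarlake=23 Cedarfen=20 Fernhollow=4 Hollowpine=23 Ironridge=24 → close Briarlake (overflow 12)
  23÷4 = 5 each, +1 to first 3
Round 2: Cedarfen=26 Fernhollow=10 Hollowpine=29 Ironridge=29 → close Hollowpine (overflow 14)
  29÷3 = 9 each, +1 to first 2
Round 3: Cedarfen=36 Fernhollow=20 Ironridge=38 → close Ironridge (overflow 23)
  38÷2 = 19 each, +1 to first 0
Round 4: Cedarfen=55 Fernhollow=39 → close Cedarfen (overflow 40)
  55÷1 = 55 each, +1 to first 0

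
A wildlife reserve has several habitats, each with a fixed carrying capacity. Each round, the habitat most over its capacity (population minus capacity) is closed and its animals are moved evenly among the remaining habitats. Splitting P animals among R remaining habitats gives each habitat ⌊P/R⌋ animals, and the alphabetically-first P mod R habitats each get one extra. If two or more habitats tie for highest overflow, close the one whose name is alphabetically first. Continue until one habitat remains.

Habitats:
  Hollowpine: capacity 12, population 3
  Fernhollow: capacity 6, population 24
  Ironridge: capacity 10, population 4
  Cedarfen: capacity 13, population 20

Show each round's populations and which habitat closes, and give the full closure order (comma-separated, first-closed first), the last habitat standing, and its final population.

Closure order: Fernhollow, Cedarfen, Ironridge
Last habitat: Hollowpine with 51 animals

Round 1: Cedarfen=20 Fernhollow=24 Hollowpine=3 Ironridge=4 → close Fernhollow (overflow 18)
  24÷3 = 8 each, +1 to first 0
Round 2: Cedarfen=28 Hollowpine=11 Ironridge=12 → close Cedarfen (overflow 15)
  28÷2 = 14 each, +1 to first 0
Round 3: Hollowpine=25 Ironridge=26 → close Ironridge (overflow 16)
  26÷1 = 26 each, +1 to first 0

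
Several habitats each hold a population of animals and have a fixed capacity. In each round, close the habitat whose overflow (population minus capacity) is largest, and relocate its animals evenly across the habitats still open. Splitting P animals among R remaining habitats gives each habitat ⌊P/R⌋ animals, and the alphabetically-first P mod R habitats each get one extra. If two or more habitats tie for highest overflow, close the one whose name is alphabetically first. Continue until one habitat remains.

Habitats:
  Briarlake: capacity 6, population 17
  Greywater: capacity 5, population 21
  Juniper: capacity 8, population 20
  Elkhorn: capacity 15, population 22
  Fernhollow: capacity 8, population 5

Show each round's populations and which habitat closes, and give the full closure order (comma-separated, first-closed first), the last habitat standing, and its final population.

Round 1: Briarlake=17 Elkhorn=22 Fernhollow=5 Greywater=21 Juniper=20 → close Greywater (overflow 16)
  21÷4 = 5 each, +1 to first 1
Round 2: Briarlake=23 Elkhorn=27 Fernhollow=10 Juniper=25 → close Briarlake (overflow 17)
  23÷3 = 7 each, +1 to first 2
Round 3: Elkhorn=35 Fernhollow=18 Juniper=32 → close Juniper (overflow 24)
  32÷2 = 16 each, +1 to first 0
Round 4: Elkhorn=51 Fernhollow=34 → close Elkhorn (overflow 36)
  51÷1 = 51 each, +1 to first 0

Closure order: Greywater, Briarlake, Juniper, Elkhorn
Last habitat: Fernhollow with 85 animals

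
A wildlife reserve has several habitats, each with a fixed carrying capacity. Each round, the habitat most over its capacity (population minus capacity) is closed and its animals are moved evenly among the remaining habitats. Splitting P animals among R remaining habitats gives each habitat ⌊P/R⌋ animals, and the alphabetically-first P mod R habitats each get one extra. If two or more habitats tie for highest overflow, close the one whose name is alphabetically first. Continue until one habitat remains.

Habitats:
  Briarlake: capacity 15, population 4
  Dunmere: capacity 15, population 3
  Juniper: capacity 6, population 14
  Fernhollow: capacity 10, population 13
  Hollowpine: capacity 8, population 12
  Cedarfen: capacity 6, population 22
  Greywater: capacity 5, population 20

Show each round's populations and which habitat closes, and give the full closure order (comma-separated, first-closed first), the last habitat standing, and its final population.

Closure order: Cedarfen, Greywater, Juniper, Fernhollow, Hollowpine, Briarlake
Last habitat: Dunmere with 88 animals

Round 1: Briarlake=4 Cedarfen=22 Dunmere=3 Fernhollow=13 Greywater=20 Hollowpine=12 Juniper=14 → close Cedarfen (overflow 16)
  22÷6 = 3 each, +1 to first 4
Round 2: Briarlake=8 Dunmere=7 Fernhollow=17 Greywater=24 Hollowpine=15 Juniper=17 → close Greywater (overflow 19)
  24÷5 = 4 each, +1 to first 4
Round 3: Briarlake=13 Dunmere=12 Fernhollow=22 Hollowpine=20 Juniper=21 → close Juniper (overflow 15)
  21÷4 = 5 each, +1 to first 1
Round 4: Briarlake=19 Dunmere=17 Fernhollow=27 Hollowpine=25 → close Fernhollow (overflow 17)
  27÷3 = 9 each, +1 to first 0
Round 5: Briarlake=28 Dunmere=26 Hollowpine=34 → close Hollowpine (overflow 26)
  34÷2 = 17 each, +1 to first 0
Round 6: Briarlake=45 Dunmere=43 → close Briarlake (overflow 30)
  45÷1 = 45 each, +1 to first 0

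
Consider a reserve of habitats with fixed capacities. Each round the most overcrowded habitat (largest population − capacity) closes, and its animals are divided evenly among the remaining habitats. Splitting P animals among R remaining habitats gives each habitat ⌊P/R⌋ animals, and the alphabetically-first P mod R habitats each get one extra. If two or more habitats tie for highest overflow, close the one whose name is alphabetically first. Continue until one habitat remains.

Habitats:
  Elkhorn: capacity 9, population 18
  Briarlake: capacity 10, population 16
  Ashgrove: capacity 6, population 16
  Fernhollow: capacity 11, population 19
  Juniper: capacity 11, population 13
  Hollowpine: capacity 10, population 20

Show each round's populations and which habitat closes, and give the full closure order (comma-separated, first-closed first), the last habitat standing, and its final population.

Round 1: Ashgrove=16 Briarlake=16 Elkhorn=18 Fernhollow=19 Hollowpine=20 Juniper=13 → close Ashgrove (overflow 10)
  16÷5 = 3 each, +1 to first 1
Round 2: Briarlake=20 Elkhorn=21 Fernhollow=22 Hollowpine=23 Juniper=16 → close Hollowpine (overflow 13)
  23÷4 = 5 each, +1 to first 3
Round 3: Briarlake=26 Elkhorn=27 Fernhollow=28 Juniper=21 → close Elkhorn (overflow 18)
  27÷3 = 9 each, +1 to first 0
Round 4: Briarlake=35 Fernhollow=37 Juniper=30 → close Fernhollow (overflow 26)
  37÷2 = 18 each, +1 to first 1
Round 5: Briarlake=54 Juniper=48 → close Briarlake (overflow 44)
  54÷1 = 54 each, +1 to first 0

Closure order: Ashgrove, Hollowpine, Elkhorn, Fernhollow, Briarlake
Last habitat: Juniper with 102 animals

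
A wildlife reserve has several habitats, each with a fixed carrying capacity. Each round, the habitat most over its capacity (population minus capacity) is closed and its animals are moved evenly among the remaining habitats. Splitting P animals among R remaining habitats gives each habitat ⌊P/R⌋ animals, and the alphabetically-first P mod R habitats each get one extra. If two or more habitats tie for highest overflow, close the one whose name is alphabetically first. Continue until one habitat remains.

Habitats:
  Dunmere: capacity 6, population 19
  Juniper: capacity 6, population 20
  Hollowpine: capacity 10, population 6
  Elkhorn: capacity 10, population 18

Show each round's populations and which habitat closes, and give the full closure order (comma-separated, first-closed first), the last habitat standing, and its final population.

Closure order: Juniper, Dunmere, Elkhorn
Last habitat: Hollowpine with 63 animals

Round 1: Dunmere=19 Elkhorn=18 Hollowpine=6 Juniper=20 → close Juniper (overflow 14)
  20÷3 = 6 each, +1 to first 2
Round 2: Dunmere=26 Elkhorn=25 Hollowpine=12 → close Dunmere (overflow 20)
  26÷2 = 13 each, +1 to first 0
Round 3: Elkhorn=38 Hollowpine=25 → close Elkhorn (overflow 28)
  38÷1 = 38 each, +1 to first 0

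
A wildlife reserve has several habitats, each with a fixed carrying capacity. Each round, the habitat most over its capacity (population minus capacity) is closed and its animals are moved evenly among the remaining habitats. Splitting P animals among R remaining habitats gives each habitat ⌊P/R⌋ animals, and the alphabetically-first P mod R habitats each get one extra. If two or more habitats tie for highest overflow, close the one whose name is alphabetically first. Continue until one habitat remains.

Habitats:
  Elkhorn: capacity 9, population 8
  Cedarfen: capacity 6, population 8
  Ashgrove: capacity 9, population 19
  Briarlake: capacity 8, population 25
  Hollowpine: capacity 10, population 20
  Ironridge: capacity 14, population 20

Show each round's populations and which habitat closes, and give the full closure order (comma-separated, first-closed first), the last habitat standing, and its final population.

Round 1: Ashgrove=19 Briarlake=25 Cedarfen=8 Elkhorn=8 Hollowpine=20 Ironridge=20 → close Briarlake (overflow 17)
  25÷5 = 5 each, +1 to first 0
Round 2: Ashgrove=24 Cedarfen=13 Elkhorn=13 Hollowpine=25 Ironridge=25 → close Ashgrove (overflow 15)
  24÷4 = 6 each, +1 to first 0
Round 3: Cedarfen=19 Elkhorn=19 Hollowpine=31 Ironridge=31 → close Hollowpine (overflow 21)
  31÷3 = 10 each, +1 to first 1
Round 4: Cedarfen=30 Elkhorn=29 Ironridge=41 → close Ironridge (overflow 27)
  41÷2 = 20 each, +1 to first 1
Round 5: Cedarfen=51 Elkhorn=49 → close Cedarfen (overflow 45)
  51÷1 = 51 each, +1 to first 0

Closure order: Briarlake, Ashgrove, Hollowpine, Ironridge, Cedarfen
Last habitat: Elkhorn with 100 animals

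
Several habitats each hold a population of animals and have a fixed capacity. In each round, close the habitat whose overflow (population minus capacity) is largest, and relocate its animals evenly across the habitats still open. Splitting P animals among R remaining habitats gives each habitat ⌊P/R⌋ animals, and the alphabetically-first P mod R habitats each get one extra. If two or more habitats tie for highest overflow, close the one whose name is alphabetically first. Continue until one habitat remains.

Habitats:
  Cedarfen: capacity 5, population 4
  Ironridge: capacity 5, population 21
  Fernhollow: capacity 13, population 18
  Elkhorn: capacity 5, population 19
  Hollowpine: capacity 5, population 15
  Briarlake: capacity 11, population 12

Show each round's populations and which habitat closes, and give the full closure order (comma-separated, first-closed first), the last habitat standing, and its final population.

Round 1: Briarlake=12 Cedarfen=4 Elkhorn=19 Fernhollow=18 Hollowpine=15 Ironridge=21 → close Ironridge (overflow 16)
  21÷5 = 4 each, +1 to first 1
Round 2: Briarlake=17 Cedarfen=8 Elkhorn=23 Fernhollow=22 Hollowpine=19 → close Elkhorn (overflow 18)
  23÷4 = 5 each, +1 to first 3
Round 3: Briarlake=23 Cedarfen=14 Fernhollow=28 Hollowpine=24 → close Hollowpine (overflow 19)
  24÷3 = 8 each, +1 to first 0
Round 4: Briarlake=31 Cedarfen=22 Fernhollow=36 → close Fernhollow (overflow 23)
  36÷2 = 18 each, +1 to first 0
Round 5: Briarlake=49 Cedarfen=40 → close Briarlake (overflow 38)
  49÷1 = 49 each, +1 to first 0

Closure order: Ironridge, Elkhorn, Hollowpine, Fernhollow, Briarlake
Last habitat: Cedarfen with 89 animals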